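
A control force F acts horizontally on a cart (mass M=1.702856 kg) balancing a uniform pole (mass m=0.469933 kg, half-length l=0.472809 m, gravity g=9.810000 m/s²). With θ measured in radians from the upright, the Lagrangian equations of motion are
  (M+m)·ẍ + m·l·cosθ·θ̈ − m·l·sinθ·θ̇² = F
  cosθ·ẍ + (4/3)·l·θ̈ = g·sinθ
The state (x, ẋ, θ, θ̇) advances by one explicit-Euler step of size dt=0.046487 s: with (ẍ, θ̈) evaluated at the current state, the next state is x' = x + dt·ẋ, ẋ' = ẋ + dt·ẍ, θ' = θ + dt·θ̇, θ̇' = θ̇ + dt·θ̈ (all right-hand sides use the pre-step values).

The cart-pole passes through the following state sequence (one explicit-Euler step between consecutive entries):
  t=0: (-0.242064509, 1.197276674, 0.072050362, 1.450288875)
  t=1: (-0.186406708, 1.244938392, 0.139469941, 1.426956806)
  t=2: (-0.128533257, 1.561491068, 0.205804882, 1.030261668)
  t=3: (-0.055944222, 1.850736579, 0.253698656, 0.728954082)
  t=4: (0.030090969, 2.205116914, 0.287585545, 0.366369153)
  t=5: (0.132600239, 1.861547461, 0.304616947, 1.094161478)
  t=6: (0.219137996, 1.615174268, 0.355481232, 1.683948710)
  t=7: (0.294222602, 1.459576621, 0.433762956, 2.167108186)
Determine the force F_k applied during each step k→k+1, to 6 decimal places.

step 0→1:
  ẍ = (ẋ'−ẋ)/dt = (1.244938392−1.197276674)/0.046487 = 1.025270
  θ̈ = (θ̇'−θ̇)/dt = (1.426956806−1.450288875)/0.046487 = -0.501905
  sinθ=0.071988, cosθ=0.997405
  F = (M+m)·ẍ + m·l·cosθ·θ̈ − m·l·sinθ·θ̇² = 2.227695 + -0.111228 − 0.033643 = 2.082824
step 1→2:
  ẍ = (ẋ'−ẋ)/dt = (1.561491068−1.244938392)/0.046487 = 6.809488
  θ̈ = (θ̇'−θ̇)/dt = (1.030261668−1.426956806)/0.046487 = -8.533464
  sinθ=0.139018, cosθ=0.990290
  F = (M+m)·ẍ + m·l·cosθ·θ̈ − m·l·sinθ·θ̇² = 14.795581 + -1.877627 − 0.062895 = 12.855059
step 2→3:
  ẍ = (ẋ'−ẋ)/dt = (1.850736579−1.561491068)/0.046487 = 6.222073
  θ̈ = (θ̇'−θ̇)/dt = (0.728954082−1.030261668)/0.046487 = -6.481545
  sinθ=0.204355, cosθ=0.978897
  F = (M+m)·ẍ + m·l·cosθ·θ̈ − m·l·sinθ·θ̇² = 13.519252 + -1.409734 − 0.048195 = 12.061323
step 3→4:
  ẍ = (ẋ'−ẋ)/dt = (2.205116914−1.850736579)/0.046487 = 7.623214
  θ̈ = (θ̇'−θ̇)/dt = (0.366369153−0.728954082)/0.046487 = -7.799706
  sinθ=0.250986, cosθ=0.967991
  F = (M+m)·ẍ + m·l·cosθ·θ̈ − m·l·sinθ·θ̇² = 16.563635 + -1.677533 − 0.029633 = 14.856469
step 4→5:
  ẍ = (ẋ'−ẋ)/dt = (1.861547461−2.205116914)/0.046487 = -7.390657
  θ̈ = (θ̇'−θ̇)/dt = (1.094161478−0.366369153)/0.046487 = 15.655825
  sinθ=0.283638, cosθ=0.958932
  F = (M+m)·ẍ + m·l·cosθ·θ̈ − m·l·sinθ·θ̇² = -16.058337 + 3.335686 − 0.008459 = -12.731110
step 5→6:
  ẍ = (ẋ'−ẋ)/dt = (1.615174268−1.861547461)/0.046487 = -5.299830
  θ̈ = (θ̇'−θ̇)/dt = (1.683948710−1.094161478)/0.046487 = 12.687143
  sinθ=0.299928, cosθ=0.953962
  F = (M+m)·ẍ + m·l·cosθ·θ̈ − m·l·sinθ·θ̇² = -11.515412 + 2.689159 − 0.079781 = -8.906034
step 6→7:
  ẍ = (ẋ'−ẋ)/dt = (1.459576621−1.615174268)/0.046487 = -3.347122
  θ̈ = (θ̇'−θ̇)/dt = (2.167108186−1.683948710)/0.046487 = 10.393432
  sinθ=0.348042, cosθ=0.937479
  F = (M+m)·ẍ + m·l·cosθ·θ̈ − m·l·sinθ·θ̇² = -7.272589 + 2.164922 − 0.219286 = -5.326953

F_0 = 2.082824 N
F_1 = 12.855059 N
F_2 = 12.061323 N
F_3 = 14.856469 N
F_4 = -12.731110 N
F_5 = -8.906034 N
F_6 = -5.326953 N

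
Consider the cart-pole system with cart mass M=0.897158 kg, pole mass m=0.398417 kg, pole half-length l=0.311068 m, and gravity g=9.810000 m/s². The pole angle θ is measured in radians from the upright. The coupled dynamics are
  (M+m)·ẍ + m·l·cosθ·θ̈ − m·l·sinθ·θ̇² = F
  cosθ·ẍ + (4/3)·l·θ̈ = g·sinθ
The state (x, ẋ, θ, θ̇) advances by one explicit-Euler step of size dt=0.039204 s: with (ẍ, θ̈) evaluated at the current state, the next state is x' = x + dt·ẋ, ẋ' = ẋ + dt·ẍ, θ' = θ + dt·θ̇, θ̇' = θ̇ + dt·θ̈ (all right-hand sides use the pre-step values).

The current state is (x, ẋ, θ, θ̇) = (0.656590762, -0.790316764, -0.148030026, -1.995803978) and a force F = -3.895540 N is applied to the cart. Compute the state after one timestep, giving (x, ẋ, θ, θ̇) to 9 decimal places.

(0.625607184, -0.928676281, -0.226273525, -1.802623556)

sinθ=-0.147489990, cosθ=0.989063548
temp = (F + m·l·θ̇²·sinθ)/(M+m) = (-3.895540 + -0.072810081)/1.295575 = -3.063002976
θ̈ = (g·sinθ − cosθ·temp)/(l·(4/3 − m·cos²θ/(M+m))) = 4.927569180
ẍ = temp − m·l·θ̈·cosθ/(M+m) = -3.529219396
Euler: x'=0.656590762+0.039204·-0.790316764=0.625607184, ẋ'=-0.790316764+0.039204·-3.529219396=-0.928676281
       θ'=-0.148030026+0.039204·-1.995803978=-0.226273525, θ̇'=-1.995803978+0.039204·4.927569180=-1.802623556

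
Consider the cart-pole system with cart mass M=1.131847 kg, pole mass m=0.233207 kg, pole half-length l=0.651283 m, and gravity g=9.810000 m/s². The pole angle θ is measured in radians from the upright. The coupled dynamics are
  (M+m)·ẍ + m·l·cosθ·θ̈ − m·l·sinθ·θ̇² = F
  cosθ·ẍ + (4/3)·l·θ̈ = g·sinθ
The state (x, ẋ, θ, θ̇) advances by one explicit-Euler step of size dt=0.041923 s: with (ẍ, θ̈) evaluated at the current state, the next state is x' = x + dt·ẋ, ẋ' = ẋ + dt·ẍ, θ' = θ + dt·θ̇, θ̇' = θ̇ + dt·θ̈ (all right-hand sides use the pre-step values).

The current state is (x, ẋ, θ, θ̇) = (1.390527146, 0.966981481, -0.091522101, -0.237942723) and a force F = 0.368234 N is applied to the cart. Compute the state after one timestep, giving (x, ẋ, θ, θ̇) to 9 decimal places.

sinθ=-0.091394385, cosθ=0.995814775
temp = (F + m·l·θ̇²·sinθ)/(M+m) = (0.368234 + -0.000785915)/1.365054 = 0.269182087
θ̈ = (g·sinθ − cosθ·temp)/(l·(4/3 − m·cos²θ/(M+m))) = -1.536373953
ẍ = temp − m·l·θ̈·cosθ/(M+m) = 0.439412438
Euler: x'=1.390527146+0.041923·0.966981481=1.431065911, ẋ'=0.966981481+0.041923·0.439412438=0.985402969
       θ'=-0.091522101+0.041923·-0.237942723=-0.101497374, θ̇'=-0.237942723+0.041923·-1.536373953=-0.302352128

(1.431065911, 0.985402969, -0.101497374, -0.302352128)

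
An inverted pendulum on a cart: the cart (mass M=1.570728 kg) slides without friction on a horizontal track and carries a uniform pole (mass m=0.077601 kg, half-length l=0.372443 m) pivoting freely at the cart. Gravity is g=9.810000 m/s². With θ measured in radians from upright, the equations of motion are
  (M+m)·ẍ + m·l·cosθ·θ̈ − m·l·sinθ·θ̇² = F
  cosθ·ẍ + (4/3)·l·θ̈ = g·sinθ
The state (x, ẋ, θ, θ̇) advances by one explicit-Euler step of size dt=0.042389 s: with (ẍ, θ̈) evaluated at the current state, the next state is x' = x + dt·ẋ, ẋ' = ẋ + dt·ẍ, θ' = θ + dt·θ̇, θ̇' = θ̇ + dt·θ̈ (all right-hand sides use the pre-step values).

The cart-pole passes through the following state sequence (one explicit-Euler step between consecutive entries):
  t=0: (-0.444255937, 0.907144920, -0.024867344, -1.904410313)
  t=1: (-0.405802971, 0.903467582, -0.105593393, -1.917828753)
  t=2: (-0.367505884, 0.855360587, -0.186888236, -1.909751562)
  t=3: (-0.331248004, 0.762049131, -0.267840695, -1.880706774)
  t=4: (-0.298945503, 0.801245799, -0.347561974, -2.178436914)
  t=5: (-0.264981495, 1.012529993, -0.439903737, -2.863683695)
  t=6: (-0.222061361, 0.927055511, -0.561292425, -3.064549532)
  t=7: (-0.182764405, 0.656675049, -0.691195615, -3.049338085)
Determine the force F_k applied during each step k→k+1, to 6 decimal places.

step 0→1:
  ẍ = (ẋ'−ẋ)/dt = (0.903467582−0.907144920)/0.042389 = -0.086752
  θ̈ = (θ̇'−θ̇)/dt = (-1.917828753−-1.904410313)/0.042389 = -0.316555
  sinθ=-0.024865, cosθ=0.999691
  F = (M+m)·ẍ + m·l·cosθ·θ̈ − m·l·sinθ·θ̇² = -0.142996 + -0.009146 − -0.002606 = -0.149536
step 1→2:
  ẍ = (ẋ'−ẋ)/dt = (0.855360587−0.903467582)/0.042389 = -1.134893
  θ̈ = (θ̇'−θ̇)/dt = (-1.909751562−-1.917828753)/0.042389 = 0.190549
  sinθ=-0.105397, cosθ=0.994430
  F = (M+m)·ẍ + m·l·cosθ·θ̈ − m·l·sinθ·θ̇² = -1.870678 + 0.005477 − -0.011204 = -1.853997
step 2→3:
  ẍ = (ẋ'−ẋ)/dt = (0.762049131−0.855360587)/0.042389 = -2.201313
  θ̈ = (θ̇'−θ̇)/dt = (-1.880706774−-1.909751562)/0.042389 = 0.685196
  sinθ=-0.185802, cosθ=0.982587
  F = (M+m)·ẍ + m·l·cosθ·θ̈ − m·l·sinθ·θ̇² = -3.628488 + 0.019459 − -0.019585 = -3.589444
step 3→4:
  ẍ = (ẋ'−ẋ)/dt = (0.801245799−0.762049131)/0.042389 = 0.924690
  θ̈ = (θ̇'−θ̇)/dt = (-2.178436914−-1.880706774)/0.042389 = -7.023759
  sinθ=-0.264650, cosθ=0.964345
  F = (M+m)·ẍ + m·l·cosθ·θ̈ − m·l·sinθ·θ̇² = 1.524193 + -0.195762 − -0.027055 = 1.355485
step 4→5:
  ẍ = (ẋ'−ẋ)/dt = (1.012529993−0.801245799)/0.042389 = 4.984411
  θ̈ = (θ̇'−θ̇)/dt = (-2.863683695−-2.178436914)/0.042389 = -16.165675
  sinθ=-0.340607, cosθ=0.940206
  F = (M+m)·ẍ + m·l·cosθ·θ̈ − m·l·sinθ·θ̇² = 8.215949 + -0.439283 − -0.046716 = 7.823383
step 5→6:
  ẍ = (ẋ'−ẋ)/dt = (0.927055511−1.012529993)/0.042389 = -2.016431
  θ̈ = (θ̇'−θ̇)/dt = (-3.064549532−-2.863683695)/0.042389 = -4.738631
  sinθ=-0.425852, cosθ=0.904793
  F = (M+m)·ẍ + m·l·cosθ·θ̈ − m·l·sinθ·θ̇² = -3.323741 + -0.123916 − -0.100934 = -3.346724
step 6→7:
  ẍ = (ẋ'−ẋ)/dt = (0.656675049−0.927055511)/0.042389 = -6.378553
  θ̈ = (θ̇'−θ̇)/dt = (-3.049338085−-3.064549532)/0.042389 = 0.358854
  sinθ=-0.532281, cosθ=0.846568
  F = (M+m)·ẍ + m·l·cosθ·θ̈ − m·l·sinθ·θ̇² = -10.513953 + 0.008780 − -0.144478 = -10.360695

F_0 = -0.149536 N
F_1 = -1.853997 N
F_2 = -3.589444 N
F_3 = 1.355485 N
F_4 = 7.823383 N
F_5 = -3.346724 N
F_6 = -10.360695 N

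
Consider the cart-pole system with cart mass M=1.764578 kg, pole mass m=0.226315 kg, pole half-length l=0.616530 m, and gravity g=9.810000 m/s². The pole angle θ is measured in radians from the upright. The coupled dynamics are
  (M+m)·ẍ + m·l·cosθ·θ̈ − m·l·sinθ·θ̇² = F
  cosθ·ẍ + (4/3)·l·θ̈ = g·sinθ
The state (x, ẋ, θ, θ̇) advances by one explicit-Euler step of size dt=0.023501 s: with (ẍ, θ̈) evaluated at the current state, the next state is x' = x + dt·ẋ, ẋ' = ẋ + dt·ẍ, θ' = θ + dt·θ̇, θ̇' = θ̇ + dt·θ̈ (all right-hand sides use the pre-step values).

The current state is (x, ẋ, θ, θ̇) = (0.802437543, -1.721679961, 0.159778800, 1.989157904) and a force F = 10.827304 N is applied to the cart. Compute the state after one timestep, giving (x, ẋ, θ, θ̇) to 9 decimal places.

(0.761976342, -1.584524896, 0.206526000, 1.869056190)

sinθ=0.159099828, cosθ=0.987262500
temp = (F + m·l·θ̇²·sinθ)/(M+m) = (10.827304 + 0.087836654)/1.990893 = 5.482535050
θ̈ = (g·sinθ − cosθ·temp)/(l·(4/3 − m·cos²θ/(M+m))) = -5.110493753
ẍ = temp − m·l·θ̈·cosθ/(M+m) = 5.836137396
Euler: x'=0.802437543+0.023501·-1.721679961=0.761976342, ẋ'=-1.721679961+0.023501·5.836137396=-1.584524896
       θ'=0.159778800+0.023501·1.989157904=0.206526000, θ̇'=1.989157904+0.023501·-5.110493753=1.869056190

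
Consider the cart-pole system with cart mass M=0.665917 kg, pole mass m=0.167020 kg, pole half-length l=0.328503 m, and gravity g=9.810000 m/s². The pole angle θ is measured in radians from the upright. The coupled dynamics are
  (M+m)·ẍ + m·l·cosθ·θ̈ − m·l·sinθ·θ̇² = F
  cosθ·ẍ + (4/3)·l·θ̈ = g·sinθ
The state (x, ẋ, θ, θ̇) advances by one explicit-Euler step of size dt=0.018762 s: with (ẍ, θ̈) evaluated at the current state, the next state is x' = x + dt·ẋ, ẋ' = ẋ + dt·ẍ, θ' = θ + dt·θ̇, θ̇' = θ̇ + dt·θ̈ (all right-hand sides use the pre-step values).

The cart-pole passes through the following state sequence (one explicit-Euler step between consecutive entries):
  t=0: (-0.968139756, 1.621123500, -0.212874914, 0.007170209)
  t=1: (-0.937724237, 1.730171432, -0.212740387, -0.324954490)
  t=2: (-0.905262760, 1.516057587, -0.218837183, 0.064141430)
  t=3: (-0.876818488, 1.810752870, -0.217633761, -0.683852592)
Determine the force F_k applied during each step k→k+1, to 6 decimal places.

step 0→1:
  ẍ = (ẋ'−ẋ)/dt = (1.730171432−1.621123500)/0.018762 = 5.812170
  θ̈ = (θ̇'−θ̇)/dt = (-0.324954490−0.007170209)/0.018762 = -17.701988
  sinθ=-0.211271, cosθ=0.977428
  F = (M+m)·ẍ + m·l·cosθ·θ̈ − m·l·sinθ·θ̇² = 4.841171 + -0.949324 − -0.000001 = 3.891848
step 1→2:
  ẍ = (ẋ'−ẋ)/dt = (1.516057587−1.730171432)/0.018762 = -11.412101
  θ̈ = (θ̇'−θ̇)/dt = (0.064141430−-0.324954490)/0.018762 = 20.738510
  sinθ=-0.211139, cosθ=0.977456
  F = (M+m)·ẍ + m·l·cosθ·θ̈ − m·l·sinθ·θ̇² = -9.505561 + 1.112199 − -0.001223 = -8.392139
step 2→3:
  ẍ = (ẋ'−ẋ)/dt = (1.810752870−1.516057587)/0.018762 = 15.707029
  θ̈ = (θ̇'−θ̇)/dt = (-0.683852592−0.064141430)/0.018762 = -39.867499
  sinθ=-0.217095, cosθ=0.976151
  F = (M+m)·ẍ + m·l·cosθ·θ̈ − m·l·sinθ·θ̇² = 13.082966 + -2.135225 − -0.000049 = 10.947790

F_0 = 3.891848 N
F_1 = -8.392139 N
F_2 = 10.947790 N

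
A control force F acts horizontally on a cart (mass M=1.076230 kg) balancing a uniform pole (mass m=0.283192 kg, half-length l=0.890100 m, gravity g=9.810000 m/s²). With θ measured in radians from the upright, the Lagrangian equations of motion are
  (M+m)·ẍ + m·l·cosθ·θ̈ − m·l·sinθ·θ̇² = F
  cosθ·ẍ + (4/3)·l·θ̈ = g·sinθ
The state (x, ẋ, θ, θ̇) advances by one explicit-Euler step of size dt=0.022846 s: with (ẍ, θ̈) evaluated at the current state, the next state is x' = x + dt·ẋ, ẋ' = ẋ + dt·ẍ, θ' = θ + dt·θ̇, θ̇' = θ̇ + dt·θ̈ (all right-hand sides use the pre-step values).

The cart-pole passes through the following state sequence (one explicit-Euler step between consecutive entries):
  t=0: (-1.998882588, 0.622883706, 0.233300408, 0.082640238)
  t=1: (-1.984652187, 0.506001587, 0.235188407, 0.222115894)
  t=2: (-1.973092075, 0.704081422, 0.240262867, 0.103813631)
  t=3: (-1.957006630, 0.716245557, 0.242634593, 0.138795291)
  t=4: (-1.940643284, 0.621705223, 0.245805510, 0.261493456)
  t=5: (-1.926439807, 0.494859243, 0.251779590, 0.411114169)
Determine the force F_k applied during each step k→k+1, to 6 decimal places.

step 0→1:
  ẍ = (ẋ'−ẋ)/dt = (0.506001587−0.622883706)/0.022846 = -5.116087
  θ̈ = (θ̇'−θ̇)/dt = (0.222115894−0.082640238)/0.022846 = 6.105036
  sinθ=0.231190, cosθ=0.972909
  F = (M+m)·ẍ + m·l·cosθ·θ̈ − m·l·sinθ·θ̇² = -6.954921 + 1.497201 − 0.000398 = -5.458118
step 1→2:
  ẍ = (ẋ'−ẋ)/dt = (0.704081422−0.506001587)/0.022846 = 8.670220
  θ̈ = (θ̇'−θ̇)/dt = (0.103813631−0.222115894)/0.022846 = -5.178248
  sinθ=0.233026, cosθ=0.972470
  F = (M+m)·ẍ + m·l·cosθ·θ̈ − m·l·sinθ·θ̇² = 11.786487 + -1.269343 − 0.002898 = 10.514246
step 2→3:
  ẍ = (ẋ'−ẋ)/dt = (0.716245557−0.704081422)/0.022846 = 0.532440
  θ̈ = (θ̇'−θ̇)/dt = (0.138795291−0.103813631)/0.022846 = 1.531194
  sinθ=0.237958, cosθ=0.971275
  F = (M+m)·ẍ + m·l·cosθ·θ̈ − m·l·sinθ·θ̇² = 0.723811 + 0.374880 − 0.000646 = 1.098045
step 3→4:
  ẍ = (ẋ'−ẋ)/dt = (0.621705223−0.716245557)/0.022846 = -4.138157
  θ̈ = (θ̇'−θ̇)/dt = (0.261493456−0.138795291)/0.022846 = 5.370663
  sinθ=0.240261, cosθ=0.970708
  F = (M+m)·ẍ + m·l·cosθ·θ̈ − m·l·sinθ·θ̇² = -5.625502 + 1.314124 − 0.001167 = -4.312544
step 4→5:
  ẍ = (ẋ'−ẋ)/dt = (0.494859243−0.621705223)/0.022846 = -5.552218
  θ̈ = (θ̇'−θ̇)/dt = (0.411114169−0.261493456)/0.022846 = 6.549099
  sinθ=0.243338, cosθ=0.969942
  F = (M+m)·ẍ + m·l·cosθ·θ̈ − m·l·sinθ·θ̇² = -7.547808 + 1.601205 − 0.004194 = -5.950797

F_0 = -5.458118 N
F_1 = 10.514246 N
F_2 = 1.098045 N
F_3 = -4.312544 N
F_4 = -5.950797 N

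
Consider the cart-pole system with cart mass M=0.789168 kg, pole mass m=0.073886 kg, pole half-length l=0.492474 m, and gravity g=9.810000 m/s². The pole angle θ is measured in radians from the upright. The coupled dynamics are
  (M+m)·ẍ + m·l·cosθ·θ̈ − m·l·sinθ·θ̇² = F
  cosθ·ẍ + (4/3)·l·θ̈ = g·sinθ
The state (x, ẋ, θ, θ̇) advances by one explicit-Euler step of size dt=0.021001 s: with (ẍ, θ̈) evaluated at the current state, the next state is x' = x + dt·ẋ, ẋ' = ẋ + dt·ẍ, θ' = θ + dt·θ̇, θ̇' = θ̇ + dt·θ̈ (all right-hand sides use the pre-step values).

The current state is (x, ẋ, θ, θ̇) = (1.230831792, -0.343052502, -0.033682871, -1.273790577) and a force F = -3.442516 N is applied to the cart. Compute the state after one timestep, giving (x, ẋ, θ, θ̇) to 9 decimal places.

sinθ=-0.033676502, cosθ=0.999432786
temp = (F + m·l·θ̇²·sinθ)/(M+m) = (-3.442516 + -0.001988239)/0.863054 = -3.991064567
θ̈ = (g·sinθ − cosθ·temp)/(l·(4/3 − m·cos²θ/(M+m))) = 5.953328412
ẍ = temp − m·l·θ̈·cosθ/(M+m) = -4.241918506
Euler: x'=1.230831792+0.021001·-0.343052502=1.223627346, ẋ'=-0.343052502+0.021001·-4.241918506=-0.432137033
       θ'=-0.033682871+0.021001·-1.273790577=-0.060433747, θ̇'=-1.273790577+0.021001·5.953328412=-1.148764727

(1.223627346, -0.432137033, -0.060433747, -1.148764727)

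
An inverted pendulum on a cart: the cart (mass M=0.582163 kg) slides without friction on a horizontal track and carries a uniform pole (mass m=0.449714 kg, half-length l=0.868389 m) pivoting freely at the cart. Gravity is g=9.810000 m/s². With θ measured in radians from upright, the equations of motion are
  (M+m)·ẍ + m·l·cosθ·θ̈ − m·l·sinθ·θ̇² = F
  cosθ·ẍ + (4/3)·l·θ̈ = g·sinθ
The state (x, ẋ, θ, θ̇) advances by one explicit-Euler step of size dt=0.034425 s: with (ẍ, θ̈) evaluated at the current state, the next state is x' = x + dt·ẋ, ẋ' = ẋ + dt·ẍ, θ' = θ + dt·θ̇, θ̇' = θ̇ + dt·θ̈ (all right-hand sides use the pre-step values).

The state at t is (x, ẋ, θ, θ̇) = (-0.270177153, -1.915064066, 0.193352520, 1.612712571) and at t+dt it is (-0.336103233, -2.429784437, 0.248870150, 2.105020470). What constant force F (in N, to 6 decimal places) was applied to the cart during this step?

ẍ = (ẋ'−ẋ)/dt = (-2.429784437−-1.915064066)/0.034425 = -14.951935
θ̈ = (θ̇'−θ̇)/dt = (2.105020470−1.612712571)/0.034425 = 14.300883
sinθ=0.192150, cosθ=0.981366
F = (M+m)·ẍ + m·l·cosθ·θ̈ − m·l·sinθ·θ̇² = -15.428558 + 5.480806 − 0.195166 = -10.142919

F = -10.142919 N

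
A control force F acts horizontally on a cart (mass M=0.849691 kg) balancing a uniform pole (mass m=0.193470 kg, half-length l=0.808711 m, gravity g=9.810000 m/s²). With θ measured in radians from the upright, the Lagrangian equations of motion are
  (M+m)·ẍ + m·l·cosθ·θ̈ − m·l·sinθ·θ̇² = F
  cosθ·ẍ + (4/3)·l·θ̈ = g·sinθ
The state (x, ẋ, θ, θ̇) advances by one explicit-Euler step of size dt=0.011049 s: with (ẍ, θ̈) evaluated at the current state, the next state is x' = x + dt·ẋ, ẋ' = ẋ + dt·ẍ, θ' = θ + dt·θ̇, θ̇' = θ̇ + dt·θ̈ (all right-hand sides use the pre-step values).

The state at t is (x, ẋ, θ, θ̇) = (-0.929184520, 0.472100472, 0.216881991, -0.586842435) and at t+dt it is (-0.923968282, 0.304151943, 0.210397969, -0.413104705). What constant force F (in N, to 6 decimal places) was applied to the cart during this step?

F = -13.465386 N

ẍ = (ẋ'−ẋ)/dt = (0.304151943−0.472100472)/0.011049 = -15.200337
θ̈ = (θ̇'−θ̇)/dt = (-0.413104705−-0.586842435)/0.011049 = 15.724294
sinθ=0.215186, cosθ=0.976573
F = (M+m)·ẍ + m·l·cosθ·θ̈ − m·l·sinθ·θ̇² = -15.856399 + 2.402608 − 0.011595 = -13.465386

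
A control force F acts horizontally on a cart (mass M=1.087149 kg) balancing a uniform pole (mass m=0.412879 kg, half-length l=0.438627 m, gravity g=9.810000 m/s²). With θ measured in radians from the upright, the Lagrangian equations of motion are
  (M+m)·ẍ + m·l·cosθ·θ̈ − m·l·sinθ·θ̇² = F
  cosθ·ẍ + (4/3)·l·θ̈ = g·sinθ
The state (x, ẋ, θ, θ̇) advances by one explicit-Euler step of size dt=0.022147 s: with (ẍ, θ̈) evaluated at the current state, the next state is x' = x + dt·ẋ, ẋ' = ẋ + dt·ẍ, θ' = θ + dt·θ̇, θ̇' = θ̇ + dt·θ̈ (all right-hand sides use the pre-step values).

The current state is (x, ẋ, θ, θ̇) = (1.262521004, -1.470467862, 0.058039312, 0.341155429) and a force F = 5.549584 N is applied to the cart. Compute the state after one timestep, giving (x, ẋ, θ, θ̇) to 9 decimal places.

(1.229954552, -1.370554577, 0.065594881, 0.192152312)

sinθ=0.058006733, cosθ=0.998316192
temp = (F + m·l·θ̇²·sinθ)/(M+m) = (5.549584 + 0.001222647)/1.500028 = 3.700468689
θ̈ = (g·sinθ − cosθ·temp)/(l·(4/3 − m·cos²θ/(M+m))) = -6.727914253
ẍ = temp − m·l·θ̈·cosθ/(M+m) = 4.511368787
Euler: x'=1.262521004+0.022147·-1.470467862=1.229954552, ẋ'=-1.470467862+0.022147·4.511368787=-1.370554577
       θ'=0.058039312+0.022147·0.341155429=0.065594881, θ̇'=0.341155429+0.022147·-6.727914253=0.192152312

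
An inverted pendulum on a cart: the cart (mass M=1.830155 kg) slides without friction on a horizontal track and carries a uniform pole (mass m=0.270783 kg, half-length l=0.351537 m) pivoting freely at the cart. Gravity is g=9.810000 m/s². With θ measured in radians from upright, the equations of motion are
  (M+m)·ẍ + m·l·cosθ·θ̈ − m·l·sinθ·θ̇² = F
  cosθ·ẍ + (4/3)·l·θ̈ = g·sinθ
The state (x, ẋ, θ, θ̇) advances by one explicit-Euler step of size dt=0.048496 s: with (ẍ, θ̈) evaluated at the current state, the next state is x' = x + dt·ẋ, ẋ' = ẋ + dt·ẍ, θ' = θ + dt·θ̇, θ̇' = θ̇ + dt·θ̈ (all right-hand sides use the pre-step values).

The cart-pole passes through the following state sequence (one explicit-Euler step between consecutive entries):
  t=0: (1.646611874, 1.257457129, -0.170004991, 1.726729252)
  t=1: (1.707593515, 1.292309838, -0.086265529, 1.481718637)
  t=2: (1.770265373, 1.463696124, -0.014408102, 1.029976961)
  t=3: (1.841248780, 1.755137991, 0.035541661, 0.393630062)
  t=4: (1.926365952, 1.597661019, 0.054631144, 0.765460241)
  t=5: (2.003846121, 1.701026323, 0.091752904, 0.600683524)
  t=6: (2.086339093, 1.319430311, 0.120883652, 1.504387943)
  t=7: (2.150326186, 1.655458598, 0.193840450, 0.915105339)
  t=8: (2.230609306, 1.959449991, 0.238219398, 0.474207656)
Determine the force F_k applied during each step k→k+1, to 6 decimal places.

step 0→1:
  ẍ = (ẋ'−ẋ)/dt = (1.292309838−1.257457129)/0.048496 = 0.718672
  θ̈ = (θ̇'−θ̇)/dt = (1.481718637−1.726729252)/0.048496 = -5.052182
  sinθ=-0.169187, cosθ=0.985584
  F = (M+m)·ẍ + m·l·cosθ·θ̈ − m·l·sinθ·θ̇² = 1.509885 + -0.473985 − -0.048019 = 1.083918
step 1→2:
  ẍ = (ẋ'−ẋ)/dt = (1.463696124−1.292309838)/0.048496 = 3.534029
  θ̈ = (θ̇'−θ̇)/dt = (1.029976961−1.481718637)/0.048496 = -9.315030
  sinθ=-0.086159, cosθ=0.996281
  F = (M+m)·ẍ + m·l·cosθ·θ̈ − m·l·sinθ·θ̇² = 7.424776 + -0.883403 − -0.018006 = 6.559380
step 2→3:
  ẍ = (ẋ'−ẋ)/dt = (1.755137991−1.463696124)/0.048496 = 6.009606
  θ̈ = (θ̇'−θ̇)/dt = (0.393630062−1.029976961)/0.048496 = -13.121637
  sinθ=-0.014408, cosθ=0.999896
  F = (M+m)·ẍ + m·l·cosθ·θ̈ − m·l·sinθ·θ̇² = 12.625810 + -1.248922 − -0.001455 = 11.378343
step 3→4:
  ẍ = (ẋ'−ẋ)/dt = (1.597661019−1.755137991)/0.048496 = -3.247216
  θ̈ = (θ̇'−θ̇)/dt = (0.765460241−0.393630062)/0.048496 = 7.667234
  sinθ=0.035534, cosθ=0.999368
  F = (M+m)·ẍ + m·l·cosθ·θ̈ − m·l·sinθ·θ̇² = -6.822199 + 0.729385 − 0.000524 = -6.093338
step 4→5:
  ẍ = (ẋ'−ẋ)/dt = (1.701026323−1.597661019)/0.048496 = 2.131419
  θ̈ = (θ̇'−θ̇)/dt = (0.600683524−0.765460241)/0.048496 = -3.397738
  sinθ=0.054604, cosθ=0.998508
  F = (M+m)·ẍ + m·l·cosθ·θ̈ − m·l·sinθ·θ̇² = 4.477980 + -0.322949 − 0.003046 = 4.151985
step 5→6:
  ẍ = (ẋ'−ẋ)/dt = (1.319430311−1.701026323)/0.048496 = -7.868608
  θ̈ = (θ̇'−θ̇)/dt = (1.504387943−0.600683524)/0.048496 = 18.634618
  sinθ=0.091624, cosθ=0.995794
  F = (M+m)·ẍ + m·l·cosθ·θ̈ − m·l·sinθ·θ̇² = -16.531457 + 1.766372 − 0.003147 = -14.768232
step 6→7:
  ẍ = (ẋ'−ẋ)/dt = (1.655458598−1.319430311)/0.048496 = 6.928990
  θ̈ = (θ̇'−θ̇)/dt = (0.915105339−1.504387943)/0.048496 = -12.151159
  sinθ=0.120589, cosθ=0.992702
  F = (M+m)·ẍ + m·l·cosθ·θ̈ − m·l·sinθ·θ̇² = 14.557378 + -1.148231 − 0.025979 = 13.383168
step 7→8:
  ẍ = (ẋ'−ẋ)/dt = (1.959449991−1.655458598)/0.048496 = 6.268381
  θ̈ = (θ̇'−θ̇)/dt = (0.474207656−0.915105339)/0.048496 = -9.091424
  sinθ=0.192629, cosθ=0.981272
  F = (M+m)·ẍ + m·l·cosθ·θ̈ − m·l·sinθ·θ̇² = 13.169479 + -0.849207 − 0.015355 = 12.304917

F_0 = 1.083918 N
F_1 = 6.559380 N
F_2 = 11.378343 N
F_3 = -6.093338 N
F_4 = 4.151985 N
F_5 = -14.768232 N
F_6 = 13.383168 N
F_7 = 12.304917 N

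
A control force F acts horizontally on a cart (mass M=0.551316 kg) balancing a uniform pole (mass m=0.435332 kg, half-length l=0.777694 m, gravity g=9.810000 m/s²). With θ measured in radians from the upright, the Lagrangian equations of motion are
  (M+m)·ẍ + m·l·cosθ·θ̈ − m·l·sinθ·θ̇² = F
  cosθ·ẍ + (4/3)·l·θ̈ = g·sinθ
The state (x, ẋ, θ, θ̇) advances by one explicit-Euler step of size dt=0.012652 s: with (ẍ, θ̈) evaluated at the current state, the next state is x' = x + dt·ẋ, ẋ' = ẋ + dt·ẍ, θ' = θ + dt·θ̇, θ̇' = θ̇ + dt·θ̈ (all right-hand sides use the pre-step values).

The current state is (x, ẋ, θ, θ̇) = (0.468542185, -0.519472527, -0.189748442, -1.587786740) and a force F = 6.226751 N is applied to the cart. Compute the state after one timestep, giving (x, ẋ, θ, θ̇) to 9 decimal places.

(0.461969819, -0.394056212, -0.209837120, -1.729142221)

sinθ=-0.188611858, cosθ=0.982051713
temp = (F + m·l·θ̇²·sinθ)/(M+m) = (6.226751 + -0.160983986)/0.986648 = 6.147853150
θ̈ = (g·sinθ − cosθ·temp)/(l·(4/3 − m·cos²θ/(M+m))) = -11.172579924
ẍ = temp − m·l·θ̈·cosθ/(M+m) = 9.912766004
Euler: x'=0.468542185+0.012652·-0.519472527=0.461969819, ẋ'=-0.519472527+0.012652·9.912766004=-0.394056212
       θ'=-0.189748442+0.012652·-1.587786740=-0.209837120, θ̇'=-1.587786740+0.012652·-11.172579924=-1.729142221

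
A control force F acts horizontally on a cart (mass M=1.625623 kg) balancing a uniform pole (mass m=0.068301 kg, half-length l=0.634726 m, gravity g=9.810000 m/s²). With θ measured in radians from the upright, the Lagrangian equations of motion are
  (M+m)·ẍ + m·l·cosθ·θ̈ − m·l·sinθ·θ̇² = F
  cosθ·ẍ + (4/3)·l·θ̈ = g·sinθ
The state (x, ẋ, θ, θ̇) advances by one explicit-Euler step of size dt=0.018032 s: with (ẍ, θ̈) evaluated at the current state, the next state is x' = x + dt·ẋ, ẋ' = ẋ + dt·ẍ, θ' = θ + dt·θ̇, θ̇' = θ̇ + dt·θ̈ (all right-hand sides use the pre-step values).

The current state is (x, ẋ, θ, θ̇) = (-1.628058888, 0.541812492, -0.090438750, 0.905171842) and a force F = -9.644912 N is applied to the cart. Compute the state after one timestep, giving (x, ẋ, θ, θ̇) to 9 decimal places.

(-1.618288925, 0.436427456, -0.074116691, 1.010309433)

sinθ=-0.090315515, cosθ=0.995913203
temp = (F + m·l·θ̇²·sinθ)/(M+m) = (-9.644912 + -0.003208025)/1.693924 = -5.695721901
θ̈ = (g·sinθ − cosθ·temp)/(l·(4/3 − m·cos²θ/(M+m))) = 5.830611741
ẍ = temp − m·l·θ̈·cosθ/(M+m) = -5.844334299
Euler: x'=-1.628058888+0.018032·0.541812492=-1.618288925, ẋ'=0.541812492+0.018032·-5.844334299=0.436427456
       θ'=-0.090438750+0.018032·0.905171842=-0.074116691, θ̇'=0.905171842+0.018032·5.830611741=1.010309433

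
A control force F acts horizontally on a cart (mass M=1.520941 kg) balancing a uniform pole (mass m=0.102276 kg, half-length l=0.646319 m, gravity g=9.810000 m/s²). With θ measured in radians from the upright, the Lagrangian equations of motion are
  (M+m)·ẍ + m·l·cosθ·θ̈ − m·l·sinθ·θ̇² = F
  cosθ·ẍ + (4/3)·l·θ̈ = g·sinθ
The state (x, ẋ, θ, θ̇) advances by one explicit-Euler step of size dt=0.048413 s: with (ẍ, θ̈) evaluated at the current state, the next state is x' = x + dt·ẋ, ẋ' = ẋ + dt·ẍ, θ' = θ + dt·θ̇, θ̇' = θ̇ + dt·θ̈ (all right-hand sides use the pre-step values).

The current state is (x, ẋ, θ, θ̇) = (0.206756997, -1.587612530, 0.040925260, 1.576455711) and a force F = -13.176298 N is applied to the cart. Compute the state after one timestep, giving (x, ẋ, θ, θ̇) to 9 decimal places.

(0.129895912, -2.000810587, 0.117246210, 2.078084955)

sinθ=0.040913837, cosθ=0.999162678
temp = (F + m·l·θ̇²·sinθ)/(M+m) = (-13.176298 + 0.006721318)/1.623217 = -8.113256997
θ̈ = (g·sinθ − cosθ·temp)/(l·(4/3 − m·cos²θ/(M+m))) = 10.361457533
ẍ = temp − m·l·θ̈·cosθ/(M+m) = -8.534857509
Euler: x'=0.206756997+0.048413·-1.587612530=0.129895912, ẋ'=-1.587612530+0.048413·-8.534857509=-2.000810587
       θ'=0.040925260+0.048413·1.576455711=0.117246210, θ̇'=1.576455711+0.048413·10.361457533=2.078084955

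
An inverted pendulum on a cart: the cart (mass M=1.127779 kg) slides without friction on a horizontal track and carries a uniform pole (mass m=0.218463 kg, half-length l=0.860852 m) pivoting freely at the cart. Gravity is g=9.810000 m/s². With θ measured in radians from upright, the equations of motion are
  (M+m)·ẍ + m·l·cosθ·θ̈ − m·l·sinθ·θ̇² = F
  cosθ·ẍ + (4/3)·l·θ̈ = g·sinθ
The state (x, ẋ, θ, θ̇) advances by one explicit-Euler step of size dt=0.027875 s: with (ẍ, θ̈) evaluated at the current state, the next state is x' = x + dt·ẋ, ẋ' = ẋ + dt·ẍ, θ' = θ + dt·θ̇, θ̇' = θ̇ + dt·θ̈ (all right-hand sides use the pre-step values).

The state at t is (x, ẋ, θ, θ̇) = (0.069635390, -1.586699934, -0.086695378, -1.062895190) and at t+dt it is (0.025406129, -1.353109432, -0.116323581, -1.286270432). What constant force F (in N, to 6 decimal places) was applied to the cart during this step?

F = 9.798422 N

ẍ = (ẋ'−ẋ)/dt = (-1.353109432−-1.586699934)/0.027875 = 8.379928
θ̈ = (θ̇'−θ̇)/dt = (-1.286270432−-1.062895190)/0.027875 = -8.013462
sinθ=-0.086587, cosθ=0.996244
F = (M+m)·ẍ + m·l·cosθ·θ̈ − m·l·sinθ·θ̇² = 11.281411 + -1.501386 − -0.018397 = 9.798422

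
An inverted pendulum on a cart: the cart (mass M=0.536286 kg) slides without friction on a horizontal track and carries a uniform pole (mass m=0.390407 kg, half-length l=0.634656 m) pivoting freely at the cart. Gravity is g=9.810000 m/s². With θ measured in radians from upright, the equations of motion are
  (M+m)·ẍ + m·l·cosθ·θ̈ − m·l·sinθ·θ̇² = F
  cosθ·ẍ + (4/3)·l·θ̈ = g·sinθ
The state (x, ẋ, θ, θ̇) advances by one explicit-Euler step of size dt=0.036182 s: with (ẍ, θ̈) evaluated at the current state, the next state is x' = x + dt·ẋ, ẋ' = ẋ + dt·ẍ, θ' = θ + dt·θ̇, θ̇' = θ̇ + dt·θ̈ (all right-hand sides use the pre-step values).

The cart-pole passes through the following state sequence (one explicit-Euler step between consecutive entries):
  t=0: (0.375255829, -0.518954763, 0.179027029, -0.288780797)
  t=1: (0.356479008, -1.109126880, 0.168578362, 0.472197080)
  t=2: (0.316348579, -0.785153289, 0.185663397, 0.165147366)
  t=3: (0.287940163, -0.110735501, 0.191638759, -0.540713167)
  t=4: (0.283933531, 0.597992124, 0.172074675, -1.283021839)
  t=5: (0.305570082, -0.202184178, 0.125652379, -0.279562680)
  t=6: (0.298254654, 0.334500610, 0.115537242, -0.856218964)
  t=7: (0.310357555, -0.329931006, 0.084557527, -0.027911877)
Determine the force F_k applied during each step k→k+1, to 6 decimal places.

step 0→1:
  ẍ = (ẋ'−ẋ)/dt = (-1.109126880−-0.518954763)/0.036182 = -16.311208
  θ̈ = (θ̇'−θ̇)/dt = (0.472197080−-0.288780797)/0.036182 = 21.031946
  sinθ=0.178072, cosθ=0.984017
  F = (M+m)·ẍ + m·l·cosθ·θ̈ − m·l·sinθ·θ̇² = -15.115482 + 5.127884 − 0.003680 = -9.991277
step 1→2:
  ẍ = (ẋ'−ẋ)/dt = (-0.785153289−-1.109126880)/0.036182 = 8.953999
  θ̈ = (θ̇'−θ̇)/dt = (0.165147366−0.472197080)/0.036182 = -8.486256
  sinθ=0.167781, cosθ=0.985824
  F = (M+m)·ẍ + m·l·cosθ·θ̈ − m·l·sinθ·θ̇² = 8.297608 + -2.072868 − 0.009269 = 6.215471
step 2→3:
  ẍ = (ẋ'−ẋ)/dt = (-0.110735501−-0.785153289)/0.036182 = 18.639594
  θ̈ = (θ̇'−θ̇)/dt = (-0.540713167−0.165147366)/0.036182 = -19.508610
  sinθ=0.184599, cosθ=0.982814
  F = (M+m)·ẍ + m·l·cosθ·θ̈ − m·l·sinθ·θ̇² = 17.273181 + -4.750657 − 0.001247 = 12.521277
step 3→4:
  ẍ = (ẋ'−ẋ)/dt = (0.597992124−-0.110735501)/0.036182 = 19.587851
  θ̈ = (θ̇'−θ̇)/dt = (-1.283021839−-0.540713167)/0.036182 = -20.515966
  sinθ=0.190468, cosθ=0.981693
  F = (M+m)·ẍ + m·l·cosθ·θ̈ − m·l·sinθ·θ̇² = 18.151924 + -4.990268 − 0.013798 = 13.147859
step 4→5:
  ẍ = (ẋ'−ẋ)/dt = (-0.202184178−0.597992124)/0.036182 = -22.115314
  θ̈ = (θ̇'−θ̇)/dt = (-0.279562680−-1.283021839)/0.036182 = 27.733656
  sinθ=0.171227, cosθ=0.985232
  F = (M+m)·ẍ + m·l·cosθ·θ̈ − m·l·sinθ·θ̇² = -20.494107 + 6.770200 − 0.069839 = -13.793746
step 5→6:
  ẍ = (ẋ'−ẋ)/dt = (0.334500610−-0.202184178)/0.036182 = 14.832922
  θ̈ = (θ̇'−θ̇)/dt = (-0.856218964−-0.279562680)/0.036182 = -15.937656
  sinθ=0.125322, cosθ=0.992116
  F = (M+m)·ẍ + m·l·cosθ·θ̈ − m·l·sinθ·θ̇² = 13.745565 + -3.917806 − 0.002427 = 9.825332
step 6→7:
  ẍ = (ẋ'−ẋ)/dt = (-0.329931006−0.334500610)/0.036182 = -18.363596
  θ̈ = (θ̇'−θ̇)/dt = (-0.027911877−-0.856218964)/0.036182 = 22.892794
  sinθ=0.115280, cosθ=0.993333
  F = (M+m)·ẍ + m·l·cosθ·θ̈ − m·l·sinθ·θ̇² = -17.017415 + 5.634426 − 0.020940 = -11.403930

F_0 = -9.991277 N
F_1 = 6.215471 N
F_2 = 12.521277 N
F_3 = 13.147859 N
F_4 = -13.793746 N
F_5 = 9.825332 N
F_6 = -11.403930 N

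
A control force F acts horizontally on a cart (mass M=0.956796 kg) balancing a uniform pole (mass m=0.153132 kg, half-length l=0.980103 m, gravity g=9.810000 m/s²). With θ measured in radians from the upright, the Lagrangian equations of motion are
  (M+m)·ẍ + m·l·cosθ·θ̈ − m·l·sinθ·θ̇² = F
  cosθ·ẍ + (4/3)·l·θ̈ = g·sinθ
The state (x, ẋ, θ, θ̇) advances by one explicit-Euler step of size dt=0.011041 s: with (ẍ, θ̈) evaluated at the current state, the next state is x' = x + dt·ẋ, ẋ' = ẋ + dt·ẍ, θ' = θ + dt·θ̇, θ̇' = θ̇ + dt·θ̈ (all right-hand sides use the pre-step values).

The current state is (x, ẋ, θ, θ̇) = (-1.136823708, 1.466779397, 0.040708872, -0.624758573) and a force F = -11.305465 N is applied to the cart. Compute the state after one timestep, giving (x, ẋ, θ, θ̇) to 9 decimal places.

sinθ=0.040697629, cosθ=0.999171508
temp = (F + m·l·θ̇²·sinθ)/(M+m) = (-11.305465 + 0.002384137)/1.109928 = -10.183616291
θ̈ = (g·sinθ − cosθ·temp)/(l·(4/3 − m·cos²θ/(M+m))) = 9.024028456
ẍ = temp − m·l·θ̈·cosθ/(M+m) = -11.402839899
Euler: x'=-1.136823708+0.011041·1.466779397=-1.120628997, ẋ'=1.466779397+0.011041·-11.402839899=1.340880642
       θ'=0.040708872+0.011041·-0.624758573=0.033810913, θ̇'=-0.624758573+0.011041·9.024028456=-0.525124275

(-1.120628997, 1.340880642, 0.033810913, -0.525124275)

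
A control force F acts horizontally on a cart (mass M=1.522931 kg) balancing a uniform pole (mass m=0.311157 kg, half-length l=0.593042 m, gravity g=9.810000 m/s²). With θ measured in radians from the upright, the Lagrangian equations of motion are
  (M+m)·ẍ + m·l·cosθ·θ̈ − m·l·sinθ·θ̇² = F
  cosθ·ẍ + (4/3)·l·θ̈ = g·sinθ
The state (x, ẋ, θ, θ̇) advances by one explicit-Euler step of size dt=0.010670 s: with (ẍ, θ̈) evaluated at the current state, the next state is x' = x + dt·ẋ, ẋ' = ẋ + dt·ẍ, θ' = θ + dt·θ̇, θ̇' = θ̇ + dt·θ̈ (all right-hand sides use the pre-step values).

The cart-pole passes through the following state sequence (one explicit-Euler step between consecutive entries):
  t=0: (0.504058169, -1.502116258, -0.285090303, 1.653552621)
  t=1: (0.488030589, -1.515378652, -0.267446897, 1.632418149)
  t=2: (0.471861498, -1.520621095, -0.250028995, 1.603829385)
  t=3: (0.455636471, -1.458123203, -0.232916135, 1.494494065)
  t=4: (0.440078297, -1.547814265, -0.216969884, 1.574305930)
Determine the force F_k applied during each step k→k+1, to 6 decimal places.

F_0 = -2.488550 N
F_1 = -1.248027 N
F_2 = 9.028264 N
F_3 = -13.979037 N

step 0→1:
  ẍ = (ẋ'−ẋ)/dt = (-1.515378652−-1.502116258)/0.010670 = -1.242961
  θ̈ = (θ̇'−θ̇)/dt = (1.632418149−1.653552621)/0.010670 = -1.980738
  sinθ=-0.281244, cosθ=0.959636
  F = (M+m)·ẍ + m·l·cosθ·θ̈ − m·l·sinθ·θ̇² = -2.279700 + -0.350751 − -0.141901 = -2.488550
step 1→2:
  ẍ = (ẋ'−ẋ)/dt = (-1.520621095−-1.515378652)/0.010670 = -0.491325
  θ̈ = (θ̇'−θ̇)/dt = (1.603829385−1.632418149)/0.010670 = -2.679359
  sinθ=-0.264270, cosθ=0.964449
  F = (M+m)·ẍ + m·l·cosθ·θ̈ − m·l·sinθ·θ̇² = -0.901134 + -0.476843 − -0.129950 = -1.248027
step 2→3:
  ẍ = (ẋ'−ẋ)/dt = (-1.458123203−-1.520621095)/0.010670 = 5.857347
  θ̈ = (θ̇'−θ̇)/dt = (1.494494065−1.603829385)/0.010670 = -10.246984
  sinθ=-0.247432, cosθ=0.968905
  F = (M+m)·ẍ + m·l·cosθ·θ̈ − m·l·sinθ·θ̇² = 10.742890 + -1.832071 − -0.117446 = 9.028264
step 3→4:
  ẍ = (ẋ'−ẋ)/dt = (-1.547814265−-1.458123203)/0.010670 = -8.405910
  θ̈ = (θ̇'−θ̇)/dt = (1.574305930−1.494494065)/0.010670 = 7.480025
  sinθ=-0.230816, cosθ=0.972997
  F = (M+m)·ẍ + m·l·cosθ·θ̈ − m·l·sinθ·θ̇² = -15.417179 + 1.343012 − -0.095130 = -13.979037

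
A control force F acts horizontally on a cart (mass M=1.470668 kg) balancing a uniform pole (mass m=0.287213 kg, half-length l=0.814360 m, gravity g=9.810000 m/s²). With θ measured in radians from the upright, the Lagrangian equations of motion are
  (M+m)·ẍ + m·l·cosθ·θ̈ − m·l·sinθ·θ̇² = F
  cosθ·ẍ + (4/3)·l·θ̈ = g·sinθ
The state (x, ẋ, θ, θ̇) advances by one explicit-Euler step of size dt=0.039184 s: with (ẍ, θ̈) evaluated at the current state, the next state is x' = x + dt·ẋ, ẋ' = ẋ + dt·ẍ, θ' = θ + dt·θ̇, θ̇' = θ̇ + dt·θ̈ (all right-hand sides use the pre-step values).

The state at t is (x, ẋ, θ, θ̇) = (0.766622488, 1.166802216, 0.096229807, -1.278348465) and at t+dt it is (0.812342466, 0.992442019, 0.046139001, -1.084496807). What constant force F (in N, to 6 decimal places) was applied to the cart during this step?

F = -6.707135 N

ẍ = (ẋ'−ẋ)/dt = (0.992442019−1.166802216)/0.039184 = -4.449780
θ̈ = (θ̇'−θ̇)/dt = (-1.084496807−-1.278348465)/0.039184 = 4.947215
sinθ=0.096081, cosθ=0.995373
F = (M+m)·ẍ + m·l·cosθ·θ̈ − m·l·sinθ·θ̇² = -7.822185 + 1.151774 − 0.036725 = -6.707135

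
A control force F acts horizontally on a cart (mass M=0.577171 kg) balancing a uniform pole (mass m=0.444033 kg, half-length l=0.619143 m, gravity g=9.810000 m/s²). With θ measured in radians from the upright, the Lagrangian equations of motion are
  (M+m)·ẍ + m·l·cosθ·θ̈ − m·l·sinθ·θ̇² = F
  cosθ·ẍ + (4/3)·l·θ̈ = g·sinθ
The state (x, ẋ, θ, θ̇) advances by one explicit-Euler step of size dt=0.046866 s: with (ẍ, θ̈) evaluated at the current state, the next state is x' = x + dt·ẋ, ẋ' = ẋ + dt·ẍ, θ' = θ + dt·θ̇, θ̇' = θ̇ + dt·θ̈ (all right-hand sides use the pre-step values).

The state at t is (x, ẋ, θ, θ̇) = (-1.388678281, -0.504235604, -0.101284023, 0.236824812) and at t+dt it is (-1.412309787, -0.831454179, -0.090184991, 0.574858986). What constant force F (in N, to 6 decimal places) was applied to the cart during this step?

ẍ = (ẋ'−ẋ)/dt = (-0.831454179−-0.504235604)/0.046866 = -6.982003
θ̈ = (θ̇'−θ̇)/dt = (0.574858986−0.236824812)/0.046866 = 7.212781
sinθ=-0.101111, cosθ=0.994875
F = (M+m)·ẍ + m·l·cosθ·θ̈ − m·l·sinθ·θ̇² = -7.130050 + 1.972775 − -0.001559 = -5.155716

F = -5.155716 N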